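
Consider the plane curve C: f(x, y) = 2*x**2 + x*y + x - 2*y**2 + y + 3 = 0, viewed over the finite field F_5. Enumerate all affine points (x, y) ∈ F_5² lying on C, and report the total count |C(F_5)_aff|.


Affine F_5-points: {(0, 4)}; count = 1.

For each of the 25 pairs (x, y) ∈ F_5², evaluate f(x, y) mod 5. Record the zeros.
  x = 0: [0↦3, 1↦2, 2↦2, 3↦3, 4↦0]  zeros at y ∈ {4}
  x = 1: [0↦1, 1↦1, 2↦2, 3↦4, 4↦2]  zeros at y ∈ ∅
  x = 2: [0↦3, 1↦4, 2↦1, 3↦4, 4↦3]  zeros at y ∈ ∅
  x = 3: [0↦4, 1↦1, 2↦4, 3↦3, 4↦3]  zeros at y ∈ ∅
  x = 4: [0↦4, 1↦2, 2↦1, 3↦1, 4↦2]  zeros at y ∈ ∅
Collecting zeros: affine points = {(0, 4)}.
Total count |C(F_5)_aff| = 1.


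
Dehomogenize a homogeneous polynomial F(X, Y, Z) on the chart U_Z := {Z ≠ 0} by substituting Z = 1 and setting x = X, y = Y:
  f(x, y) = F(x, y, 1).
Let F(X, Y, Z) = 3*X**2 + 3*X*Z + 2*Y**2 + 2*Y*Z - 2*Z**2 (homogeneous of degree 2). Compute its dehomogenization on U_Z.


f(x, y) = 3*x**2 + 3*x + 2*y**2 + 2*y - 2

On U_Z we set Z = 1. Each monomial c·X^i·Y^j·Z^k in F becomes c·x^i·y^j·1^k = c·x^i·y^j.
Substituting Z = 1: F(X, Y, 1) = 3*x**2 + 3*x + 2*y**2 + 2*y - 2.
Note: deg(f) ≤ deg(F) = 2; strict inequality happens when F is divisible by Z (lost terms).


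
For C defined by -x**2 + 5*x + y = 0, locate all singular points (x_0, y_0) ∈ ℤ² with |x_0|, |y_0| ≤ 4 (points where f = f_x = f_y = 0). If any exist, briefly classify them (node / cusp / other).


No singular points in the scanned grid; C is smooth there.

Compute partial derivatives:
  f_x = 5 - 2*x.
  f_y = 1.
f_y = 1 is a nonzero constant, so f_y never vanishes: no point (x, y) can satisfy f = f_x = f_y = 0. In particular no (x, y) ∈ {−4, ..., 4}² is singular; the curve is smooth.


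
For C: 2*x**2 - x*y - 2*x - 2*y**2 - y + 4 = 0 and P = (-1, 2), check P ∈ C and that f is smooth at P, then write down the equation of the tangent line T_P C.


Tangent line at P: -8*x - 8*y + 8 = 0.

Step 1: f(-1, 2) = 0, so P lies on C.
Step 2: partial derivatives
  f_x(x, y) = 4*x - y - 2, f_y(x, y) = -x - 4*y - 1.
  f_x(P) = -8, f_y(P) = -8 (gradient nonzero, so P is smooth).
Step 3: tangent line at P: -8·(x − -1) + -8·(y − 2) = 0.
Expanding: -8*x - 8*y + 8 = 0.


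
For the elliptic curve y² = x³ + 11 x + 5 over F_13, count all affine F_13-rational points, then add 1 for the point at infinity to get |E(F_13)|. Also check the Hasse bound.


Affine points = {(1, 2), (1, 11), (2, 3), (2, 10), (3, 0), (4, 3), (4, 10), (5, 4), (5, 9), (6, 1), (6, 12), (7, 3), (7, 10), (9, 1), (9, 12), (10, 6), (10, 7), (11, 1), (11, 12)}; affine count = 19; |E(F_13)| = 20.

Discriminant check: Δ ∝ 4a³ + 27b² = 4·11³ + 27·5² = 4·1331 + 27·25 ≡ 6 (mod 13). Nonzero ⇒ E is nonsingular.
For each x ∈ F_13, compute rhs = x³ + 11·x + 5 mod 13, then count y ∈ F_13 with y² ≡ rhs.
  x = 0: rhs = 5, matching y values: none (0 points).
  x = 1: rhs = 4, matching y values: 2, 11 (2 points).
  x = 2: rhs = 9, matching y values: 3, 10 (2 points).
  x = 3: rhs = 0, matching y values: 0 (1 points).
  x = 4: rhs = 9, matching y values: 3, 10 (2 points).
  x = 5: rhs = 3, matching y values: 4, 9 (2 points).
  x = 6: rhs = 1, matching y values: 1, 12 (2 points).
  x = 7: rhs = 9, matching y values: 3, 10 (2 points).
  x = 8: rhs = 7, matching y values: none (0 points).
  x = 9: rhs = 1, matching y values: 1, 12 (2 points).
  x = 10: rhs = 10, matching y values: 6, 7 (2 points).
  x = 11: rhs = 1, matching y values: 1, 12 (2 points).
  x = 12: rhs = 6, matching y values: none (0 points).
Total affine count: 19.
Full point count |E(F_13)| = 19 + 1 = 20.
Hasse bound: |20 − (13+1)| = |6| = 6 ≤ 2√13 ≈ 7.2111 ✓.


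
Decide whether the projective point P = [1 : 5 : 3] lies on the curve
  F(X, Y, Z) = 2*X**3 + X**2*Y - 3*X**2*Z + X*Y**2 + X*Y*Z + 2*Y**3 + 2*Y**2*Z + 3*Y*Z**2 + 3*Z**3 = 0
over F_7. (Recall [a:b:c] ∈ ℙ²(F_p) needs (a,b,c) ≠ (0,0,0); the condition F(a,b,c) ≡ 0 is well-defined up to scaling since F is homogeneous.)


F(1,5,3) ≡ 3 (mod 7); P is NOT on the curve.

Evaluate F(1, 5, 3) term-by-term (mod 7).
  2*X**3 ↦ 2·1·1·1 = 2
  X**2*Y ↦ 1·1·5·1 = 5
  -3*X**2*Z ↦ -3·1·1·3 = -9
  X*Y**2 ↦ 1·1·25·1 = 25
  X*Y*Z ↦ 1·1·5·3 = 15
  2*Y**3 ↦ 2·1·125·1 = 250
  2*Y**2*Z ↦ 2·1·25·3 = 150
  3*Y*Z**2 ↦ 3·1·5·9 = 135
  3*Z**3 ↦ 3·1·1·27 = 81
Sum: F(1, 5, 3) = (2) + (5) + (-9) + (25) + (15) + (250) + (150) + (135) + (81) = 654.
Reducing mod 7: 654 ≡ 3 (mod 7).
Since F(a, b, c) ≡ 3 ≠ 0 (mod 7), P does NOT lie on the curve.


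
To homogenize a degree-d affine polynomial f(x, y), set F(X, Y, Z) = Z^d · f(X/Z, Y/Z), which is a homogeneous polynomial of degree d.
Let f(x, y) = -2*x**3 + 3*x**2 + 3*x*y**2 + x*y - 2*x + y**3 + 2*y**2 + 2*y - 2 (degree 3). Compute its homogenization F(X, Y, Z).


F(X, Y, Z) = -2*X**3 + 3*X**2*Z + 3*X*Y**2 + X*Y*Z - 2*X*Z**2 + Y**3 + 2*Y**2*Z + 2*Y*Z**2 - 2*Z**3

deg(f) = 3.
Substitute x = X/Z, y = Y/Z into f, then multiply by Z^3.
  monomial -2·x^3·y^0 ↦ -2·X^3·Y^0·Z^0.
  monomial 3·x^2·y^0 ↦ 3·X^2·Y^0·Z^1.
  monomial 3·x^1·y^2 ↦ 3·X^1·Y^2·Z^0.
  monomial 1·x^1·y^1 ↦ 1·X^1·Y^1·Z^1.
  monomial -2·x^1·y^0 ↦ -2·X^1·Y^0·Z^2.
  monomial 1·x^0·y^3 ↦ 1·X^0·Y^3·Z^0.
  monomial 2·x^0·y^2 ↦ 2·X^0·Y^2·Z^1.
  monomial 2·x^0·y^1 ↦ 2·X^0·Y^1·Z^2.
  monomial -2·x^0·y^0 ↦ -2·X^0·Y^0·Z^3.
Collecting: F(X, Y, Z) = -2*X**3 + 3*X**2*Z + 3*X*Y**2 + X*Y*Z - 2*X*Z**2 + Y**3 + 2*Y**2*Z + 2*Y*Z**2 - 2*Z**3.


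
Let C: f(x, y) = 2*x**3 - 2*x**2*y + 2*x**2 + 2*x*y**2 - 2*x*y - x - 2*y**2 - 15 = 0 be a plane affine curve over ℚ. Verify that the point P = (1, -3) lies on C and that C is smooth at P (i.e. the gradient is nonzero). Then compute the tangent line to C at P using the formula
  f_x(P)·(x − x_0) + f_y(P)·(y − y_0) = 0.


Tangent line at P: 45*x - 4*y - 57 = 0.

Step 1: f(1, -3) = 0, so P lies on C.
Step 2: partial derivatives
  f_x(x, y) = 6*x**2 - 4*x*y + 4*x + 2*y**2 - 2*y - 1, f_y(x, y) = -2*x**2 + 4*x*y - 2*x - 4*y.
  f_x(P) = 45, f_y(P) = -4 (gradient nonzero, so P is smooth).
Step 3: tangent line at P: 45·(x − 1) + -4·(y − -3) = 0.
Expanding: 45*x - 4*y - 57 = 0.


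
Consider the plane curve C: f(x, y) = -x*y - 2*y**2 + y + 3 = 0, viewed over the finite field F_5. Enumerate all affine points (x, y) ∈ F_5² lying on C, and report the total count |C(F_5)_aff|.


Affine F_5-points: {(0, 4), (1, 2), (1, 3), (2, 1)}; count = 4.

For each of the 25 pairs (x, y) ∈ F_5², evaluate f(x, y) mod 5. Record the zeros.
  x = 0: [0↦3, 1↦2, 2↦2, 3↦3, 4↦0]  zeros at y ∈ {4}
  x = 1: [0↦3, 1↦1, 2↦0, 3↦0, 4↦1]  zeros at y ∈ {2, 3}
  x = 2: [0↦3, 1↦0, 2↦3, 3↦2, 4↦2]  zeros at y ∈ {1}
  x = 3: [0↦3, 1↦4, 2↦1, 3↦4, 4↦3]  zeros at y ∈ ∅
  x = 4: [0↦3, 1↦3, 2↦4, 3↦1, 4↦4]  zeros at y ∈ ∅
Collecting zeros: affine points = {(0, 4), (1, 2), (1, 3), (2, 1)}.
Total count |C(F_5)_aff| = 4.


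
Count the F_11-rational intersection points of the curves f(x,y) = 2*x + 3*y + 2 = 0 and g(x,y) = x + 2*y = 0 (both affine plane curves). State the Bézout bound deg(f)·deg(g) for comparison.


Common zeros: {(7, 2)}; count = 1; Bézout bound = 1.

deg(f) = 1, deg(g) = 1, so Bézout bound = 1.
Scan x ∈ F_11. For each x, list the y ∈ F_11 with f(x, y) ≡ 0 and those with g(x, y) ≡ 0 (mod 11); the common zeros in that column are the intersection.
  x = 0: f ≡ 0 at y ∈ {3}; g ≡ 0 at y ∈ {0}; common: ∅.
  x = 1: f ≡ 0 at y ∈ {6}; g ≡ 0 at y ∈ {5}; common: ∅.
  x = 2: f ≡ 0 at y ∈ {9}; g ≡ 0 at y ∈ {10}; common: ∅.
  x = 3: f ≡ 0 at y ∈ {1}; g ≡ 0 at y ∈ {4}; common: ∅.
  x = 4: f ≡ 0 at y ∈ {4}; g ≡ 0 at y ∈ {9}; common: ∅.
  x = 5: f ≡ 0 at y ∈ {7}; g ≡ 0 at y ∈ {3}; common: ∅.
  x = 6: f ≡ 0 at y ∈ {10}; g ≡ 0 at y ∈ {8}; common: ∅.
  x = 7: f ≡ 0 at y ∈ {2}; g ≡ 0 at y ∈ {2}; common: {2}.
  x = 8: f ≡ 0 at y ∈ {5}; g ≡ 0 at y ∈ {7}; common: ∅.
  x = 9: f ≡ 0 at y ∈ {8}; g ≡ 0 at y ∈ {1}; common: ∅.
  x = 10: f ≡ 0 at y ∈ {0}; g ≡ 0 at y ∈ {6}; common: ∅.
Collecting: common zeros = {(7, 2)}, so the count is 1.
Comparison with the Bézout bound: 1 ≤ 1 = deg(f)·deg(g), as expected for curves with no common component (the bound is attained).


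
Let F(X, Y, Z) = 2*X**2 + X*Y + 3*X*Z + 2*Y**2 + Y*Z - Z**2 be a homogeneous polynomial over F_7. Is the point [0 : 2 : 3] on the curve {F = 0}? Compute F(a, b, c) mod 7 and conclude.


F(0,2,3) ≡ 5 (mod 7); P is NOT on the curve.

Evaluate F(0, 2, 3) term-by-term (mod 7).
  2*X**2 ↦ 2·0·1·1 = 0
  X*Y ↦ 1·0·2·1 = 0
  3*X*Z ↦ 3·0·1·3 = 0
  2*Y**2 ↦ 2·1·4·1 = 8
  Y*Z ↦ 1·1·2·3 = 6
  -Z**2 ↦ -1·1·1·9 = -9
Sum: F(0, 2, 3) = (0) + (0) + (0) + (8) + (6) + (-9) = 5.
Reducing mod 7: 5 ≡ 5 (mod 7).
Since F(a, b, c) ≡ 5 ≠ 0 (mod 7), P does NOT lie on the curve.


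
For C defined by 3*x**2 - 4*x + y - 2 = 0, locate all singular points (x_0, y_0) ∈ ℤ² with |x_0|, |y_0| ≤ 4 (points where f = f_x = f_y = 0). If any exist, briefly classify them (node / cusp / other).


No singular points in the scanned grid; C is smooth there.

Compute partial derivatives:
  f_x = 6*x - 4.
  f_y = 1.
f_y = 1 is a nonzero constant, so f_y never vanishes: no point (x, y) can satisfy f = f_x = f_y = 0. In particular no (x, y) ∈ {−4, ..., 4}² is singular; the curve is smooth.


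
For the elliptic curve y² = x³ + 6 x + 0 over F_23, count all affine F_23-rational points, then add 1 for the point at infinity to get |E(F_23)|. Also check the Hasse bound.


Affine points = {(0, 0), (8, 10), (8, 13), (9, 1), (9, 22), (10, 5), (10, 18), (12, 11), (12, 12), (16, 11), (16, 12), (17, 1), (17, 22), (18, 11), (18, 12), (19, 2), (19, 21), (20, 1), (20, 22), (21, 7), (21, 16), (22, 4), (22, 19)}; affine count = 23; |E(F_23)| = 24.

Discriminant check: Δ ∝ 4a³ + 27b² = 4·6³ + 27·0² = 4·216 + 27·0 ≡ 13 (mod 23). Nonzero ⇒ E is nonsingular.
For each x ∈ F_23, compute rhs = x³ + 6·x + 0 mod 23, then count y ∈ F_23 with y² ≡ rhs.
  x = 0: rhs = 0, matching y values: 0 (1 points).
  x = 1: rhs = 7, matching y values: none (0 points).
  x = 2: rhs = 20, matching y values: none (0 points).
  x = 3: rhs = 22, matching y values: none (0 points).
  x = 4: rhs = 19, matching y values: none (0 points).
  x = 5: rhs = 17, matching y values: none (0 points).
  x = 6: rhs = 22, matching y values: none (0 points).
  x = 7: rhs = 17, matching y values: none (0 points).
  x = 8: rhs = 8, matching y values: 10, 13 (2 points).
  x = 9: rhs = 1, matching y values: 1, 22 (2 points).
  x = 10: rhs = 2, matching y values: 5, 18 (2 points).
  x = 11: rhs = 17, matching y values: none (0 points).
  x = 12: rhs = 6, matching y values: 11, 12 (2 points).
  x = 13: rhs = 21, matching y values: none (0 points).
  x = 14: rhs = 22, matching y values: none (0 points).
  x = 15: rhs = 15, matching y values: none (0 points).
  x = 16: rhs = 6, matching y values: 11, 12 (2 points).
  x = 17: rhs = 1, matching y values: 1, 22 (2 points).
  x = 18: rhs = 6, matching y values: 11, 12 (2 points).
  x = 19: rhs = 4, matching y values: 2, 21 (2 points).
  x = 20: rhs = 1, matching y values: 1, 22 (2 points).
  x = 21: rhs = 3, matching y values: 7, 16 (2 points).
  x = 22: rhs = 16, matching y values: 4, 19 (2 points).
Total affine count: 23.
Full point count |E(F_23)| = 23 + 1 = 24.
Hasse bound: |24 − (23+1)| = |0| = 0 ≤ 2√23 ≈ 9.5917 ✓.


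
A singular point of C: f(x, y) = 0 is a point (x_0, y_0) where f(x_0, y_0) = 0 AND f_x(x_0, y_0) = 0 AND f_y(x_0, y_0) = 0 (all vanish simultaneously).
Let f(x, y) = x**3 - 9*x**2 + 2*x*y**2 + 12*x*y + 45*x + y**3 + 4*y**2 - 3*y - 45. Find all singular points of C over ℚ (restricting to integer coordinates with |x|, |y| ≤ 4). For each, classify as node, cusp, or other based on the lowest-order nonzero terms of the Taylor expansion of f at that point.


Singular points: {(3, -3)}; classification: cusp.

Compute partial derivatives:
  f_x = 3*x**2 - 18*x + 2*y**2 + 12*y + 45.
  f_y = 4*x*y + 12*x + 3*y**2 + 8*y - 3.
Scan x_0 ∈ {−4, ..., 4}. For each x_0, f_y(x_0, y) is a polynomial in y; find its integer roots y ∈ {−4, ..., 4}, then test f_x and f at those candidates.
  x = -4: f_y(-4, y) = 3*y**2 - 8*y - 51; vanishes at y ∈ {-3}. (-4, -3): f_x = 147 ≠ 0.
  x = -3: f_y(-3, y) = 3*y**2 - 4*y - 39; vanishes at y ∈ {-3}. (-3, -3): f_x = 108 ≠ 0.
  x = -2: f_y(-2, y) = 3*y**2 - 27; vanishes at y ∈ {-3, 3}. (-2, -3): f_x = 75 ≠ 0; (-2, 3): f_x = 147 ≠ 0.
  x = -1: f_y(-1, y) = 3*y**2 + 4*y - 15; vanishes at y ∈ {-3}. (-1, -3): f_x = 48 ≠ 0.
  x = 0: f_y(0, y) = 3*y**2 + 8*y - 3; vanishes at y ∈ {-3}. (0, -3): f_x = 27 ≠ 0.
  x = 1: f_y(1, y) = 3*y**2 + 12*y + 9; vanishes at y ∈ {-3, -1}. (1, -3): f_x = 12 ≠ 0; (1, -1): f_x = 20 ≠ 0.
  x = 2: f_y(2, y) = 3*y**2 + 16*y + 21; vanishes at y ∈ {-3}. (2, -3): f_x = 3 ≠ 0.
  x = 3: f_y(3, y) = 3*y**2 + 20*y + 33; vanishes at y ∈ {-3}. (3, -3): f_x = 0, f = 0 — SINGULAR.
  x = 4: f_y(4, y) = 3*y**2 + 24*y + 45; vanishes at y ∈ {-3}. (4, -3): f_x = 3 ≠ 0.
Only singular point on the grid: (3, -3).
Classify: substitute x = 3 + u, y = -3 + v and expand: f = u**3 + 2*u*v**2 + v**3 + v**2.
No constant or linear terms (consistent with a singular point). Quadratic part: v**2. Cubic part: u**3 + 2*u*v**2 + v**3.
The quadratic part v**2 is a perfect square, so there is a single (double) tangent line v = 0, i.e. y = -3. Restricting the cubic part to that line (v = 0) leaves u**3 ≠ 0, so f is not divisible by v and the branch is v² ≈ -u**3 to lowest order — this is a cusp.
Classification: cusp.


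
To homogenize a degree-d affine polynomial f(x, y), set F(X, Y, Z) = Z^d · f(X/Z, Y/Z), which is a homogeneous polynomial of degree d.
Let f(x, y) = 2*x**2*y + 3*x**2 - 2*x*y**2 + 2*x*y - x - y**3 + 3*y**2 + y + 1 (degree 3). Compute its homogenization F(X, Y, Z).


F(X, Y, Z) = 2*X**2*Y + 3*X**2*Z - 2*X*Y**2 + 2*X*Y*Z - X*Z**2 - Y**3 + 3*Y**2*Z + Y*Z**2 + Z**3

deg(f) = 3.
Substitute x = X/Z, y = Y/Z into f, then multiply by Z^3.
  monomial 2·x^2·y^1 ↦ 2·X^2·Y^1·Z^0.
  monomial 3·x^2·y^0 ↦ 3·X^2·Y^0·Z^1.
  monomial -2·x^1·y^2 ↦ -2·X^1·Y^2·Z^0.
  monomial 2·x^1·y^1 ↦ 2·X^1·Y^1·Z^1.
  monomial -1·x^1·y^0 ↦ -1·X^1·Y^0·Z^2.
  monomial -1·x^0·y^3 ↦ -1·X^0·Y^3·Z^0.
  monomial 3·x^0·y^2 ↦ 3·X^0·Y^2·Z^1.
  monomial 1·x^0·y^1 ↦ 1·X^0·Y^1·Z^2.
  monomial 1·x^0·y^0 ↦ 1·X^0·Y^0·Z^3.
Collecting: F(X, Y, Z) = 2*X**2*Y + 3*X**2*Z - 2*X*Y**2 + 2*X*Y*Z - X*Z**2 - Y**3 + 3*Y**2*Z + Y*Z**2 + Z**3.


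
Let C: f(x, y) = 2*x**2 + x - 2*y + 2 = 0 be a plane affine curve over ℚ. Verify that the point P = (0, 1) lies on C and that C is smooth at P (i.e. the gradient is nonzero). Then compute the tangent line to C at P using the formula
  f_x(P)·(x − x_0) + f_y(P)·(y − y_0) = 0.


Tangent line at P: x - 2*y + 2 = 0.

Step 1: f(0, 1) = 0, so P lies on C.
Step 2: partial derivatives
  f_x(x, y) = 4*x + 1, f_y(x, y) = -2.
  f_x(P) = 1, f_y(P) = -2 (gradient nonzero, so P is smooth).
Step 3: tangent line at P: 1·(x − 0) + -2·(y − 1) = 0.
Expanding: x - 2*y + 2 = 0.


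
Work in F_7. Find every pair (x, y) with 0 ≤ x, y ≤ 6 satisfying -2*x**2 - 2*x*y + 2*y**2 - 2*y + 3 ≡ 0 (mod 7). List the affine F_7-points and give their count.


Affine F_7-points: {(0, 2), (0, 6), (1, 3), (1, 6), (3, 1), (3, 3), (5, 2), (5, 4)}; count = 8.

For each of the 49 pairs (x, y) ∈ F_7², evaluate f(x, y) mod 7. Record the zeros.
  x = 0: [0↦3, 1↦3, 2↦0, 3↦1, 4↦6, 5↦1, 6↦0]  zeros at y ∈ {2, 6}
  x = 1: [0↦1, 1↦6, 2↦1, 3↦0, 4↦3, 5↦3, 6↦0]  zeros at y ∈ {3, 6}
  x = 2: [0↦2, 1↦5, 2↦5, 3↦2, 4↦3, 5↦1, 6↦3]  zeros at y ∈ ∅
  x = 3: [0↦6, 1↦0, 2↦5, 3↦0, 4↦6, 5↦2, 6↦2]  zeros at y ∈ {1, 3}
  x = 4: [0↦6, 1↦5, 2↦1, 3↦1, 4↦5, 5↦6, 6↦4]  zeros at y ∈ ∅
  x = 5: [0↦2, 1↦6, 2↦0, 3↦5, 4↦0, 5↦6, 6↦2]  zeros at y ∈ {2, 4}
  x = 6: [0↦1, 1↦3, 2↦2, 3↦5, 4↦5, 5↦2, 6↦3]  zeros at y ∈ ∅
Collecting zeros: affine points = {(0, 2), (0, 6), (1, 3), (1, 6), (3, 1), (3, 3), (5, 2), (5, 4)}.
Total count |C(F_7)_aff| = 8.


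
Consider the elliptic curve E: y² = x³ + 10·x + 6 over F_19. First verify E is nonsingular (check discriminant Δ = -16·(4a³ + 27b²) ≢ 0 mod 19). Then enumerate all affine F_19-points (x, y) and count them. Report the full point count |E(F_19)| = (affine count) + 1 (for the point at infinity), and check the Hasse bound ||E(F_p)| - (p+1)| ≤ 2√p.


Affine points = {(0, 5), (0, 14), (1, 6), (1, 13), (3, 5), (3, 14), (6, 4), (6, 15), (7, 1), (7, 18), (8, 3), (8, 16), (10, 2), (10, 17), (12, 7), (12, 12), (15, 4), (15, 15), (16, 5), (16, 14), (17, 4), (17, 15)}; affine count = 22; |E(F_19)| = 23.

Discriminant check: Δ ∝ 4a³ + 27b² = 4·10³ + 27·6² = 4·1000 + 27·36 ≡ 13 (mod 19). Nonzero ⇒ E is nonsingular.
For each x ∈ F_19, compute rhs = x³ + 10·x + 6 mod 19, then count y ∈ F_19 with y² ≡ rhs.
  x = 0: rhs = 6, matching y values: 5, 14 (2 points).
  x = 1: rhs = 17, matching y values: 6, 13 (2 points).
  x = 2: rhs = 15, matching y values: none (0 points).
  x = 3: rhs = 6, matching y values: 5, 14 (2 points).
  x = 4: rhs = 15, matching y values: none (0 points).
  x = 5: rhs = 10, matching y values: none (0 points).
  x = 6: rhs = 16, matching y values: 4, 15 (2 points).
  x = 7: rhs = 1, matching y values: 1, 18 (2 points).
  x = 8: rhs = 9, matching y values: 3, 16 (2 points).
  x = 9: rhs = 8, matching y values: none (0 points).
  x = 10: rhs = 4, matching y values: 2, 17 (2 points).
  x = 11: rhs = 3, matching y values: none (0 points).
  x = 12: rhs = 11, matching y values: 7, 12 (2 points).
  x = 13: rhs = 15, matching y values: none (0 points).
  x = 14: rhs = 2, matching y values: none (0 points).
  x = 15: rhs = 16, matching y values: 4, 15 (2 points).
  x = 16: rhs = 6, matching y values: 5, 14 (2 points).
  x = 17: rhs = 16, matching y values: 4, 15 (2 points).
  x = 18: rhs = 14, matching y values: none (0 points).
Total affine count: 22.
Full point count |E(F_19)| = 22 + 1 = 23.
Hasse bound: |23 − (19+1)| = |3| = 3 ≤ 2√19 ≈ 8.7178 ✓.


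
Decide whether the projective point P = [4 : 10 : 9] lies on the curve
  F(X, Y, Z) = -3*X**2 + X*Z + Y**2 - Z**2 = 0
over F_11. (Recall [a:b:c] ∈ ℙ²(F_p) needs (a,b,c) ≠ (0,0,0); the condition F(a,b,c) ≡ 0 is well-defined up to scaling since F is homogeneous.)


F(4,10,9) ≡ 7 (mod 11); P is NOT on the curve.

Evaluate F(4, 10, 9) term-by-term (mod 11).
  -3*X**2 ↦ -3·16·1·1 = -48
  X*Z ↦ 1·4·1·9 = 36
  Y**2 ↦ 1·1·100·1 = 100
  -Z**2 ↦ -1·1·1·81 = -81
Sum: F(4, 10, 9) = (-48) + (36) + (100) + (-81) = 7.
Reducing mod 11: 7 ≡ 7 (mod 11).
Since F(a, b, c) ≡ 7 ≠ 0 (mod 11), P does NOT lie on the curve.


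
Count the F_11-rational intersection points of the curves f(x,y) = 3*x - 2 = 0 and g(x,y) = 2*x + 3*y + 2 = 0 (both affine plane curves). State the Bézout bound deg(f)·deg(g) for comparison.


Common zeros: {(8, 5)}; count = 1; Bézout bound = 1.

deg(f) = 1, deg(g) = 1, so Bézout bound = 1.
Scan x ∈ F_11. For each x, list the y ∈ F_11 with f(x, y) ≡ 0 and those with g(x, y) ≡ 0 (mod 11); the common zeros in that column are the intersection.
  x = 0: f ≡ 0 at y ∈ ∅; g ≡ 0 at y ∈ {3}; common: ∅.
  x = 1: f ≡ 0 at y ∈ ∅; g ≡ 0 at y ∈ {6}; common: ∅.
  x = 2: f ≡ 0 at y ∈ ∅; g ≡ 0 at y ∈ {9}; common: ∅.
  x = 3: f ≡ 0 at y ∈ ∅; g ≡ 0 at y ∈ {1}; common: ∅.
  x = 4: f ≡ 0 at y ∈ ∅; g ≡ 0 at y ∈ {4}; common: ∅.
  x = 5: f ≡ 0 at y ∈ ∅; g ≡ 0 at y ∈ {7}; common: ∅.
  x = 6: f ≡ 0 at y ∈ ∅; g ≡ 0 at y ∈ {10}; common: ∅.
  x = 7: f ≡ 0 at y ∈ ∅; g ≡ 0 at y ∈ {2}; common: ∅.
  x = 8: f ≡ 0 at y ∈ {0, 1, 2, 3, 4, 5, 6, 7, 8, 9, 10}; g ≡ 0 at y ∈ {5}; common: {5}.
  x = 9: f ≡ 0 at y ∈ ∅; g ≡ 0 at y ∈ {8}; common: ∅.
  x = 10: f ≡ 0 at y ∈ ∅; g ≡ 0 at y ∈ {0}; common: ∅.
Collecting: common zeros = {(8, 5)}, so the count is 1.
Comparison with the Bézout bound: 1 ≤ 1 = deg(f)·deg(g), as expected for curves with no common component (the bound is attained).


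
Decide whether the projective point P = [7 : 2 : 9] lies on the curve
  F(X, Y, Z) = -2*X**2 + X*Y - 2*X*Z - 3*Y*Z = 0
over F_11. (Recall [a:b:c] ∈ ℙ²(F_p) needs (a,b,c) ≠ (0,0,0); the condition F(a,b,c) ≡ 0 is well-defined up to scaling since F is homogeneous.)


F(7,2,9) ≡ 0 (mod 11); P is on the curve.

Evaluate F(7, 2, 9) term-by-term (mod 11).
  -2*X**2 ↦ -2·49·1·1 = -98
  X*Y ↦ 1·7·2·1 = 14
  -2*X*Z ↦ -2·7·1·9 = -126
  -3*Y*Z ↦ -3·1·2·9 = -54
Sum: F(7, 2, 9) = (-98) + (14) + (-126) + (-54) = -264.
Reducing mod 11: -264 ≡ 0 (mod 11).
Since F(a, b, c) ≡ 0 (mod 11), P lies on the curve.


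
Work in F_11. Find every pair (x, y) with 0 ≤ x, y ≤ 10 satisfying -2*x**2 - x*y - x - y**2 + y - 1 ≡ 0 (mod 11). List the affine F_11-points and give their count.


Affine F_11-points: {(2, 0), (2, 10), (3, 0), (3, 9), (4, 3), (4, 5), (5, 3), (5, 4), (9, 4), (9, 10)}; count = 10.

For each of the 121 pairs (x, y) ∈ F_11², evaluate f(x, y) mod 11. Record the zeros.
  x = 0: [0↦10, 1↦10, 2↦8, 3↦4, 4↦9, 5↦1, 6↦2, 7↦1, 8↦9, 9↦4, 10↦8]  zeros at y ∈ ∅
  x = 1: [0↦7, 1↦6, 2↦3, 3↦9, 4↦2, 5↦4, 6↦4, 7↦2, 8↦9, 9↦3, 10↦6]  zeros at y ∈ ∅
  x = 2: [0↦0, 1↦9, 2↦5, 3↦10, 4↦2, 5↦3, 6↦2, 7↦10, 8↦5, 9↦9, 10↦0]  zeros at y ∈ {0, 10}
  x = 3: [0↦0, 1↦8, 2↦3, 3↦7, 4↦9, 5↦9, 6↦7, 7↦3, 8↦8, 9↦0, 10↦1]  zeros at y ∈ {0, 9}
  x = 4: [0↦7, 1↦3, 2↦8, 3↦0, 4↦1, 5↦0, 6↦8, 7↦3, 8↦7, 9↦9, 10↦9]  zeros at y ∈ {3, 5}
  x = 5: [0↦10, 1↦5, 2↦9, 3↦0, 4↦0, 5↦9, 6↦5, 7↦10, 8↦2, 9↦3, 10↦2]  zeros at y ∈ {3, 4}
  x = 6: [0↦9, 1↦3, 2↦6, 3↦7, 4↦6, 5↦3, 6↦9, 7↦2, 8↦4, 9↦4, 10↦2]  zeros at y ∈ ∅
  x = 7: [0↦4, 1↦8, 2↦10, 3↦10, 4↦8, 5↦4, 6↦9, 7↦1, 8↦2, 9↦1, 10↦9]  zeros at y ∈ ∅
  x = 8: [0↦6, 1↦9, 2↦10, 3↦9, 4↦6, 5↦1, 6↦5, 7↦7, 8↦7, 9↦5, 10↦1]  zeros at y ∈ ∅
  x = 9: [0↦4, 1↦6, 2↦6, 3↦4, 4↦0, 5↦5, 6↦8, 7↦9, 8↦8, 9↦5, 10↦0]  zeros at y ∈ {4, 10}
  x = 10: [0↦9, 1↦10, 2↦9, 3↦6, 4↦1, 5↦5, 6↦7, 7↦7, 8↦5, 9↦1, 10↦6]  zeros at y ∈ ∅
Collecting zeros: affine points = {(2, 0), (2, 10), (3, 0), (3, 9), (4, 3), (4, 5), (5, 3), (5, 4), (9, 4), (9, 10)}.
Total count |C(F_11)_aff| = 10.


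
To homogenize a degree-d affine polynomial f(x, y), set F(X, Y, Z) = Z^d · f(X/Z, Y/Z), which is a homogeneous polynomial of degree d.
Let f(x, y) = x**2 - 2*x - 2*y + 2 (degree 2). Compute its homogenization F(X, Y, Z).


F(X, Y, Z) = X**2 - 2*X*Z - 2*Y*Z + 2*Z**2

deg(f) = 2.
Substitute x = X/Z, y = Y/Z into f, then multiply by Z^2.
  monomial 1·x^2·y^0 ↦ 1·X^2·Y^0·Z^0.
  monomial -2·x^1·y^0 ↦ -2·X^1·Y^0·Z^1.
  monomial -2·x^0·y^1 ↦ -2·X^0·Y^1·Z^1.
  monomial 2·x^0·y^0 ↦ 2·X^0·Y^0·Z^2.
Collecting: F(X, Y, Z) = X**2 - 2*X*Z - 2*Y*Z + 2*Z**2.


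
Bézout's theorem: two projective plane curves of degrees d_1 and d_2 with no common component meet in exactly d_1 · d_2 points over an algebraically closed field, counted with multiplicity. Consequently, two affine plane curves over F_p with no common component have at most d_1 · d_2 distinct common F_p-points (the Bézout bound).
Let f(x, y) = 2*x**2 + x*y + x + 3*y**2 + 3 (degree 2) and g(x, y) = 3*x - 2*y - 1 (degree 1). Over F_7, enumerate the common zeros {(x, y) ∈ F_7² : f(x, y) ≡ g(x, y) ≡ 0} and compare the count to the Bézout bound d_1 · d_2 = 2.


Common zeros: {(2, 6), (3, 4)}; count = 2; Bézout bound = 2.

deg(f) = 2, deg(g) = 1, so Bézout bound = 2.
Scan x ∈ F_7. For each x, list the y ∈ F_7 with f(x, y) ≡ 0 and those with g(x, y) ≡ 0 (mod 7); the common zeros in that column are the intersection.
  x = 0: f ≡ 0 at y ∈ ∅; g ≡ 0 at y ∈ {3}; common: ∅.
  x = 1: f ≡ 0 at y ∈ ∅; g ≡ 0 at y ∈ {1}; common: ∅.
  x = 2: f ≡ 0 at y ∈ {5, 6}; g ≡ 0 at y ∈ {6}; common: {6}.
  x = 3: f ≡ 0 at y ∈ {2, 4}; g ≡ 0 at y ∈ {4}; common: {4}.
  x = 4: f ≡ 0 at y ∈ ∅; g ≡ 0 at y ∈ {2}; common: ∅.
  x = 5: f ≡ 0 at y ∈ {4, 6}; g ≡ 0 at y ∈ {0}; common: ∅.
  x = 6: f ≡ 0 at y ∈ {2, 3}; g ≡ 0 at y ∈ {5}; common: ∅.
Collecting: common zeros = {(2, 6), (3, 4)}, so the count is 2.
Comparison with the Bézout bound: 2 ≤ 2 = deg(f)·deg(g), as expected for curves with no common component (the bound is attained).


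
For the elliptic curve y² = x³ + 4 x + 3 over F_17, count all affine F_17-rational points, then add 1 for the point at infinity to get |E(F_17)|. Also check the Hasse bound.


Affine points = {(1, 5), (1, 12), (2, 6), (2, 11), (3, 5), (3, 12), (4, 7), (4, 10), (7, 0), (11, 1), (11, 16), (13, 5), (13, 12), (14, 7), (14, 10), (15, 2), (15, 15), (16, 7), (16, 10)}; affine count = 19; |E(F_17)| = 20.

Discriminant check: Δ ∝ 4a³ + 27b² = 4·4³ + 27·3² = 4·64 + 27·9 ≡ 6 (mod 17). Nonzero ⇒ E is nonsingular.
For each x ∈ F_17, compute rhs = x³ + 4·x + 3 mod 17, then count y ∈ F_17 with y² ≡ rhs.
  x = 0: rhs = 3, matching y values: none (0 points).
  x = 1: rhs = 8, matching y values: 5, 12 (2 points).
  x = 2: rhs = 2, matching y values: 6, 11 (2 points).
  x = 3: rhs = 8, matching y values: 5, 12 (2 points).
  x = 4: rhs = 15, matching y values: 7, 10 (2 points).
  x = 5: rhs = 12, matching y values: none (0 points).
  x = 6: rhs = 5, matching y values: none (0 points).
  x = 7: rhs = 0, matching y values: 0 (1 points).
  x = 8: rhs = 3, matching y values: none (0 points).
  x = 9: rhs = 3, matching y values: none (0 points).
  x = 10: rhs = 6, matching y values: none (0 points).
  x = 11: rhs = 1, matching y values: 1, 16 (2 points).
  x = 12: rhs = 11, matching y values: none (0 points).
  x = 13: rhs = 8, matching y values: 5, 12 (2 points).
  x = 14: rhs = 15, matching y values: 7, 10 (2 points).
  x = 15: rhs = 4, matching y values: 2, 15 (2 points).
  x = 16: rhs = 15, matching y values: 7, 10 (2 points).
Total affine count: 19.
Full point count |E(F_17)| = 19 + 1 = 20.
Hasse bound: |20 − (17+1)| = |2| = 2 ≤ 2√17 ≈ 8.2462 ✓.


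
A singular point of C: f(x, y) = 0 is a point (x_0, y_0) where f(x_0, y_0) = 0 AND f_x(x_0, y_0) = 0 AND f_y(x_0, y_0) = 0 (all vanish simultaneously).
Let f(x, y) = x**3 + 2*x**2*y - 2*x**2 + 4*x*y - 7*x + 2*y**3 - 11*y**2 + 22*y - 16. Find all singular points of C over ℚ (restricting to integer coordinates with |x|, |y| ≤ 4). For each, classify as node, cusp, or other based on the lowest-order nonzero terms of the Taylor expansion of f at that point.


Singular points: {(-1, 2)}; classification: node.

Compute partial derivatives:
  f_x = 3*x**2 + 4*x*y - 4*x + 4*y - 7.
  f_y = 2*x**2 + 4*x + 6*y**2 - 22*y + 22.
Scan x_0 ∈ {−4, ..., 4}. For each x_0, f_y(x_0, y) is a polynomial in y; find its integer roots y ∈ {−4, ..., 4}, then test f_x and f at those candidates.
  x = -4: f_y(-4, y) = 6*y**2 - 22*y + 38; no integer root y with |y| ≤ 4.
  x = -3: f_y(-3, y) = 6*y**2 - 22*y + 28; no integer root y with |y| ≤ 4.
  x = -2: f_y(-2, y) = 6*y**2 - 22*y + 22; no integer root y with |y| ≤ 4.
  x = -1: f_y(-1, y) = 6*y**2 - 22*y + 20; vanishes at y ∈ {2}. (-1, 2): f_x = 0, f = 0 — SINGULAR.
  x = 0: f_y(0, y) = 6*y**2 - 22*y + 22; no integer root y with |y| ≤ 4.
  x = 1: f_y(1, y) = 6*y**2 - 22*y + 28; no integer root y with |y| ≤ 4.
  x = 2: f_y(2, y) = 6*y**2 - 22*y + 38; no integer root y with |y| ≤ 4.
  x = 3: f_y(3, y) = 6*y**2 - 22*y + 52; no integer root y with |y| ≤ 4.
  x = 4: f_y(4, y) = 6*y**2 - 22*y + 70; no integer root y with |y| ≤ 4.
Only singular point on the grid: (-1, 2).
Classify: substitute x = -1 + u, y = 2 + v and expand: f = u**3 + 2*u**2*v - u**2 + 2*v**3 + v**2.
No constant or linear terms (consistent with a singular point). Quadratic part: -u**2 + v**2. Cubic part: u**3 + 2*u**2*v + 2*v**3.
The quadratic part v**2 - u**2 = (v − u)(v + u) splits into two distinct linear factors, so there are two distinct tangent lines y − 2 = ±(x − -1) — this is a node (ordinary double point).
Classification: node.


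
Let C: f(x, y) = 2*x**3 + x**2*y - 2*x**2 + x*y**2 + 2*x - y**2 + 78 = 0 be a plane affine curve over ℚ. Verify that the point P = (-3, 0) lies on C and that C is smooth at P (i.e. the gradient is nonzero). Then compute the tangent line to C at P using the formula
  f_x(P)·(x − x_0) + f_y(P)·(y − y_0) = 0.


Tangent line at P: 68*x + 9*y + 204 = 0.

Step 1: f(-3, 0) = 0, so P lies on C.
Step 2: partial derivatives
  f_x(x, y) = 6*x**2 + 2*x*y - 4*x + y**2 + 2, f_y(x, y) = x**2 + 2*x*y - 2*y.
  f_x(P) = 68, f_y(P) = 9 (gradient nonzero, so P is smooth).
Step 3: tangent line at P: 68·(x − -3) + 9·(y − 0) = 0.
Expanding: 68*x + 9*y + 204 = 0.


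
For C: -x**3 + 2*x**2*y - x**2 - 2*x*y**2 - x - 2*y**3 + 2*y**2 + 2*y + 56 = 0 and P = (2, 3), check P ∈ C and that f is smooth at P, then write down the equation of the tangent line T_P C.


Tangent line at P: -11*x - 56*y + 190 = 0.

Step 1: f(2, 3) = 0, so P lies on C.
Step 2: partial derivatives
  f_x(x, y) = -3*x**2 + 4*x*y - 2*x - 2*y**2 - 1, f_y(x, y) = 2*x**2 - 4*x*y - 6*y**2 + 4*y + 2.
  f_x(P) = -11, f_y(P) = -56 (gradient nonzero, so P is smooth).
Step 3: tangent line at P: -11·(x − 2) + -56·(y − 3) = 0.
Expanding: -11*x - 56*y + 190 = 0.


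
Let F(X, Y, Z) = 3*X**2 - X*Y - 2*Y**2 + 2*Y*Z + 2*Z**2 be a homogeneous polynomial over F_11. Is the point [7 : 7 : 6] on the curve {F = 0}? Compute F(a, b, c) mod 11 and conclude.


F(7,7,6) ≡ 2 (mod 11); P is NOT on the curve.

Evaluate F(7, 7, 6) term-by-term (mod 11).
  3*X**2 ↦ 3·49·1·1 = 147
  -X*Y ↦ -1·7·7·1 = -49
  -2*Y**2 ↦ -2·1·49·1 = -98
  2*Y*Z ↦ 2·1·7·6 = 84
  2*Z**2 ↦ 2·1·1·36 = 72
Sum: F(7, 7, 6) = (147) + (-49) + (-98) + (84) + (72) = 156.
Reducing mod 11: 156 ≡ 2 (mod 11).
Since F(a, b, c) ≡ 2 ≠ 0 (mod 11), P does NOT lie on the curve.


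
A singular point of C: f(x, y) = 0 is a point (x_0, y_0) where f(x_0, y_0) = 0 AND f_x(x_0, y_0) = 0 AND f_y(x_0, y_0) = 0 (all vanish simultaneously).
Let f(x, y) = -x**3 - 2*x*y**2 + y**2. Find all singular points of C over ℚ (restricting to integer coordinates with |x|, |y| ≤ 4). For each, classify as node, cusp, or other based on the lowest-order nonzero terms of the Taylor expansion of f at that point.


Singular points: {(0, 0)}; classification: cusp.

Compute partial derivatives:
  f_x = -3*x**2 - 2*y**2.
  f_y = -4*x*y + 2*y.
Scan x_0 ∈ {−4, ..., 4}. For each x_0, f_y(x_0, y) is a polynomial in y; find its integer roots y ∈ {−4, ..., 4}, then test f_x and f at those candidates.
  x = -4: f_y(-4, y) = 18*y; vanishes at y ∈ {0}. (-4, 0): f_x = -48 ≠ 0.
  x = -3: f_y(-3, y) = 14*y; vanishes at y ∈ {0}. (-3, 0): f_x = -27 ≠ 0.
  x = -2: f_y(-2, y) = 10*y; vanishes at y ∈ {0}. (-2, 0): f_x = -12 ≠ 0.
  x = -1: f_y(-1, y) = 6*y; vanishes at y ∈ {0}. (-1, 0): f_x = -3 ≠ 0.
  x = 0: f_y(0, y) = 2*y; vanishes at y ∈ {0}. (0, 0): f_x = 0, f = 0 — SINGULAR.
  x = 1: f_y(1, y) = -2*y; vanishes at y ∈ {0}. (1, 0): f_x = -3 ≠ 0.
  x = 2: f_y(2, y) = -6*y; vanishes at y ∈ {0}. (2, 0): f_x = -12 ≠ 0.
  x = 3: f_y(3, y) = -10*y; vanishes at y ∈ {0}. (3, 0): f_x = -27 ≠ 0.
  x = 4: f_y(4, y) = -14*y; vanishes at y ∈ {0}. (4, 0): f_x = -48 ≠ 0.
Only singular point on the grid: (0, 0).
Classify: substitute x = 0 + u, y = 0 + v and expand: f = -u**3 - 2*u*v**2 + v**2.
No constant or linear terms (consistent with a singular point). Quadratic part: v**2. Cubic part: -u**3 - 2*u*v**2.
The quadratic part v**2 is a perfect square, so there is a single (double) tangent line v = 0, i.e. y = 0. Restricting the cubic part to that line (v = 0) leaves -u**3 ≠ 0, so f is not divisible by v and the branch is v² ≈ u**3 to lowest order — this is a cusp.
Classification: cusp.


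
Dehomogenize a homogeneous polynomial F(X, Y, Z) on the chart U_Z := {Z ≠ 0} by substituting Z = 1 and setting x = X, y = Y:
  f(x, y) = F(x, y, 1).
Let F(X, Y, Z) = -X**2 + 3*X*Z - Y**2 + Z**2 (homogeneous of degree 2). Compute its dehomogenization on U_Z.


f(x, y) = -x**2 + 3*x - y**2 + 1

On U_Z we set Z = 1. Each monomial c·X^i·Y^j·Z^k in F becomes c·x^i·y^j·1^k = c·x^i·y^j.
Substituting Z = 1: F(X, Y, 1) = -x**2 + 3*x - y**2 + 1.
Note: deg(f) ≤ deg(F) = 2; strict inequality happens when F is divisible by Z (lost terms).


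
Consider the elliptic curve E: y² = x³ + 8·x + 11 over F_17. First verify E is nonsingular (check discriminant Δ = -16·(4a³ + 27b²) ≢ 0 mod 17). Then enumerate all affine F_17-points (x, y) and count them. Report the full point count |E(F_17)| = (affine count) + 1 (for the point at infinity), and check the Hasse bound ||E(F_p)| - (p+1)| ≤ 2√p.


Affine points = {(2, 1), (2, 16), (7, 6), (7, 11), (8, 3), (8, 14), (9, 8), (9, 9), (11, 6), (11, 11), (12, 4), (12, 13), (13, 0), (15, 2), (15, 15), (16, 6), (16, 11)}; affine count = 17; |E(F_17)| = 18.

Discriminant check: Δ ∝ 4a³ + 27b² = 4·8³ + 27·11² = 4·512 + 27·121 ≡ 11 (mod 17). Nonzero ⇒ E is nonsingular.
For each x ∈ F_17, compute rhs = x³ + 8·x + 11 mod 17, then count y ∈ F_17 with y² ≡ rhs.
  x = 0: rhs = 11, matching y values: none (0 points).
  x = 1: rhs = 3, matching y values: none (0 points).
  x = 2: rhs = 1, matching y values: 1, 16 (2 points).
  x = 3: rhs = 11, matching y values: none (0 points).
  x = 4: rhs = 5, matching y values: none (0 points).
  x = 5: rhs = 6, matching y values: none (0 points).
  x = 6: rhs = 3, matching y values: none (0 points).
  x = 7: rhs = 2, matching y values: 6, 11 (2 points).
  x = 8: rhs = 9, matching y values: 3, 14 (2 points).
  x = 9: rhs = 13, matching y values: 8, 9 (2 points).
  x = 10: rhs = 3, matching y values: none (0 points).
  x = 11: rhs = 2, matching y values: 6, 11 (2 points).
  x = 12: rhs = 16, matching y values: 4, 13 (2 points).
  x = 13: rhs = 0, matching y values: 0 (1 points).
  x = 14: rhs = 11, matching y values: none (0 points).
  x = 15: rhs = 4, matching y values: 2, 15 (2 points).
  x = 16: rhs = 2, matching y values: 6, 11 (2 points).
Total affine count: 17.
Full point count |E(F_17)| = 17 + 1 = 18.
Hasse bound: |18 − (17+1)| = |0| = 0 ≤ 2√17 ≈ 8.2462 ✓.


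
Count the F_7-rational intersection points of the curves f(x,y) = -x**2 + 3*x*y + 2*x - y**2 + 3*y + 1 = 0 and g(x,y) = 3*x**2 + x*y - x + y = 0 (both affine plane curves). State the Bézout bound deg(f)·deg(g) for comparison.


Common zeros: {(4, 1), (5, 0)}; count = 2; Bézout bound = 4.

deg(f) = 2, deg(g) = 2, so Bézout bound = 4.
Scan x ∈ F_7. For each x, list the y ∈ F_7 with f(x, y) ≡ 0 and those with g(x, y) ≡ 0 (mod 7); the common zeros in that column are the intersection.
  x = 0: f ≡ 0 at y ∈ ∅; g ≡ 0 at y ∈ {0}; common: ∅.
  x = 1: f ≡ 0 at y ∈ {1, 5}; g ≡ 0 at y ∈ {6}; common: ∅.
  x = 2: f ≡ 0 at y ∈ {4, 5}; g ≡ 0 at y ∈ {6}; common: ∅.
  x = 3: f ≡ 0 at y ∈ ∅; g ≡ 0 at y ∈ {1}; common: ∅.
  x = 4: f ≡ 0 at y ∈ {0, 1}; g ≡ 0 at y ∈ {1}; common: {1}.
  x = 5: f ≡ 0 at y ∈ {0, 4}; g ≡ 0 at y ∈ {0}; common: {0}.
  x = 6: f ≡ 0 at y ∈ ∅; g ≡ 0 at y ∈ ∅; common: ∅.
Collecting: common zeros = {(4, 1), (5, 0)}, so the count is 2.
Comparison with the Bézout bound: 2 ≤ 4 = deg(f)·deg(g), as expected for curves with no common component (the affine F_7-count falls short of the bound because intersections may lie at infinity, over extension fields, or carry multiplicity).


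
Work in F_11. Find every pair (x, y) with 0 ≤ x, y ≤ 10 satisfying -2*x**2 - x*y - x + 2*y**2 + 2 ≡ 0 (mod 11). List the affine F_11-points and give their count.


Affine F_11-points: {(1, 1), (1, 5), (5, 2), (5, 6), (7, 4), (7, 5), (8, 6), (8, 9), (9, 1), (9, 9), (10, 2), (10, 3)}; count = 12.

For each of the 121 pairs (x, y) ∈ F_11², evaluate f(x, y) mod 11. Record the zeros.
  x = 0: [0↦2, 1↦4, 2↦10, 3↦9, 4↦1, 5↦8, 6↦8, 7↦1, 8↦9, 9↦10, 10↦4]  zeros at y ∈ ∅
  x = 1: [0↦10, 1↦0, 2↦5, 3↦3, 4↦5, 5↦0, 6↦10, 7↦2, 8↦9, 9↦9, 10↦2]  zeros at y ∈ {1, 5}
  x = 2: [0↦3, 1↦3, 2↦7, 3↦4, 4↦5, 5↦10, 6↦8, 7↦10, 8↦5, 9↦4, 10↦7]  zeros at y ∈ ∅
  x = 3: [0↦3, 1↦2, 2↦5, 3↦1, 4↦1, 5↦5, 6↦2, 7↦3, 8↦8, 9↦6, 10↦8]  zeros at y ∈ ∅
  x = 4: [0↦10, 1↦8, 2↦10, 3↦5, 4↦4, 5↦7, 6↦3, 7↦3, 8↦7, 9↦4, 10↦5]  zeros at y ∈ ∅
  x = 5: [0↦2, 1↦10, 2↦0, 3↦5, 4↦3, 5↦5, 6↦0, 7↦10, 8↦2, 9↦9, 10↦9]  zeros at y ∈ {2, 6}
  x = 6: [0↦1, 1↦8, 2↦8, 3↦1, 4↦9, 5↦10, 6↦4, 7↦2, 8↦4, 9↦10, 10↦9]  zeros at y ∈ ∅
  x = 7: [0↦7, 1↦2, 2↦1, 3↦4, 4↦0, 5↦0, 6↦4, 7↦1, 8↦2, 9↦7, 10↦5]  zeros at y ∈ {4, 5}
  x = 8: [0↦9, 1↦3, 2↦1, 3↦3, 4↦9, 5↦8, 6↦0, 7↦7, 8↦7, 9↦0, 10↦8]  zeros at y ∈ {6, 9}
  x = 9: [0↦7, 1↦0, 2↦8, 3↦9, 4↦3, 5↦1, 6↦3, 7↦9, 8↦8, 9↦0, 10↦7]  zeros at y ∈ {1, 9}
  x = 10: [0↦1, 1↦4, 2↦0, 3↦0, 4↦4, 5↦1, 6↦2, 7↦7, 8↦5, 9↦7, 10↦2]  zeros at y ∈ {2, 3}
Collecting zeros: affine points = {(1, 1), (1, 5), (5, 2), (5, 6), (7, 4), (7, 5), (8, 6), (8, 9), (9, 1), (9, 9), (10, 2), (10, 3)}.
Total count |C(F_11)_aff| = 12.


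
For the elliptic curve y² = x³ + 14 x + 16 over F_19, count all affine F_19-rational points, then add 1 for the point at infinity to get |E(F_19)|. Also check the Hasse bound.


Affine points = {(0, 4), (0, 15), (3, 3), (3, 16), (7, 1), (7, 18), (9, 4), (9, 15), (10, 4), (10, 15), (11, 0), (13, 1), (13, 18), (14, 7), (14, 12), (16, 2), (16, 17), (18, 1), (18, 18)}; affine count = 19; |E(F_19)| = 20.

Discriminant check: Δ ∝ 4a³ + 27b² = 4·14³ + 27·16² = 4·2744 + 27·256 ≡ 9 (mod 19). Nonzero ⇒ E is nonsingular.
For each x ∈ F_19, compute rhs = x³ + 14·x + 16 mod 19, then count y ∈ F_19 with y² ≡ rhs.
  x = 0: rhs = 16, matching y values: 4, 15 (2 points).
  x = 1: rhs = 12, matching y values: none (0 points).
  x = 2: rhs = 14, matching y values: none (0 points).
  x = 3: rhs = 9, matching y values: 3, 16 (2 points).
  x = 4: rhs = 3, matching y values: none (0 points).
  x = 5: rhs = 2, matching y values: none (0 points).
  x = 6: rhs = 12, matching y values: none (0 points).
  x = 7: rhs = 1, matching y values: 1, 18 (2 points).
  x = 8: rhs = 13, matching y values: none (0 points).
  x = 9: rhs = 16, matching y values: 4, 15 (2 points).
  x = 10: rhs = 16, matching y values: 4, 15 (2 points).
  x = 11: rhs = 0, matching y values: 0 (1 points).
  x = 12: rhs = 12, matching y values: none (0 points).
  x = 13: rhs = 1, matching y values: 1, 18 (2 points).
  x = 14: rhs = 11, matching y values: 7, 12 (2 points).
  x = 15: rhs = 10, matching y values: none (0 points).
  x = 16: rhs = 4, matching y values: 2, 17 (2 points).
  x = 17: rhs = 18, matching y values: none (0 points).
  x = 18: rhs = 1, matching y values: 1, 18 (2 points).
Total affine count: 19.
Full point count |E(F_19)| = 19 + 1 = 20.
Hasse bound: |20 − (19+1)| = |0| = 0 ≤ 2√19 ≈ 8.7178 ✓.


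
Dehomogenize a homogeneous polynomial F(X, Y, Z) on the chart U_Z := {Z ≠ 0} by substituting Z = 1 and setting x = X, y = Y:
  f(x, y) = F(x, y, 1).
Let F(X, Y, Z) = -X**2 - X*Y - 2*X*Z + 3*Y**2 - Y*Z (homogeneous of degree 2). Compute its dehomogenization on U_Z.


f(x, y) = -x**2 - x*y - 2*x + 3*y**2 - y

On U_Z we set Z = 1. Each monomial c·X^i·Y^j·Z^k in F becomes c·x^i·y^j·1^k = c·x^i·y^j.
Substituting Z = 1: F(X, Y, 1) = -x**2 - x*y - 2*x + 3*y**2 - y.
Note: deg(f) ≤ deg(F) = 2; strict inequality happens when F is divisible by Z (lost terms).


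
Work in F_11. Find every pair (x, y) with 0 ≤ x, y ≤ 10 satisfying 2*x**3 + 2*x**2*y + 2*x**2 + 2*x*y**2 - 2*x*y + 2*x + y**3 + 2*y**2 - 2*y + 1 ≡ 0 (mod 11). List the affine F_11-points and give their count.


Affine F_11-points: {(1, 8), (2, 6), (4, 3), (5, 9), (6, 0), (8, 1), (9, 0), (10, 2)}; count = 8.

For each of the 121 pairs (x, y) ∈ F_11², evaluate f(x, y) mod 11. Record the zeros.
  x = 0: [0↦1, 1↦2, 2↦2, 3↦7, 4↦1, 5↦1, 6↦2, 7↦10, 8↦9, 9↦5, 10↦4]  zeros at y ∈ ∅
  x = 1: [0↦7, 1↦10, 2↦5, 3↦9, 4↦6, 5↦2, 6↦3, 7↦4, 8↦0, 9↦8, 10↦1]  zeros at y ∈ {8}
  x = 2: [0↦7, 1↦5, 2↦10, 3↦6, 4↦10, 5↦6, 6↦0, 7↦9, 8↦6, 9↦8, 10↦10]  zeros at y ∈ {6}
  x = 3: [0↦2, 1↦10, 2↦7, 3↦10, 4↦3, 5↦3, 6↦5, 7↦4, 8↦6, 9↦6, 10↦10]  zeros at y ∈ ∅
  x = 4: [0↦4, 1↦4, 2↦8, 3↦0, 4↦8, 5↦5, 6↦8, 7↦1, 8↦1, 9↦3, 10↦2]  zeros at y ∈ {3}
  x = 5: [0↦3, 1↦10, 2↦3, 3↦10, 4↦4, 5↦2, 6↦10, 7↦1, 8↦3, 9↦0, 10↦9]  zeros at y ∈ {9}
  x = 6: [0↦0, 1↦7, 2↦4, 3↦8, 4↦3, 5↦6, 6↦1, 7↦5, 8↦2, 9↦9, 10↦10]  zeros at y ∈ {0}
  x = 7: [0↦7, 1↦7, 2↦1, 3↦6, 4↦6, 5↦7, 6↦4, 7↦3, 8↦10, 9↦9, 10↦6]  zeros at y ∈ ∅
  x = 8: [0↦3, 1↦0, 2↦6, 3↦5, 4↦3, 5↦6, 6↦9, 7↦7, 8↦6, 9↦1, 10↦9]  zeros at y ∈ {1}
  x = 9: [0↦0, 1↦9, 2↦9, 3↦6, 4↦6, 5↦4, 6↦6, 7↦7, 8↦2, 9↦8, 10↦9]  zeros at y ∈ {0}
  x = 10: [0↦10, 1↦2, 2↦0, 3↦10, 4↦5, 5↦2, 6↦7, 7↦4, 8↦10, 9↦9, 10↦7]  zeros at y ∈ {2}
Collecting zeros: affine points = {(1, 8), (2, 6), (4, 3), (5, 9), (6, 0), (8, 1), (9, 0), (10, 2)}.
Total count |C(F_11)_aff| = 8.
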